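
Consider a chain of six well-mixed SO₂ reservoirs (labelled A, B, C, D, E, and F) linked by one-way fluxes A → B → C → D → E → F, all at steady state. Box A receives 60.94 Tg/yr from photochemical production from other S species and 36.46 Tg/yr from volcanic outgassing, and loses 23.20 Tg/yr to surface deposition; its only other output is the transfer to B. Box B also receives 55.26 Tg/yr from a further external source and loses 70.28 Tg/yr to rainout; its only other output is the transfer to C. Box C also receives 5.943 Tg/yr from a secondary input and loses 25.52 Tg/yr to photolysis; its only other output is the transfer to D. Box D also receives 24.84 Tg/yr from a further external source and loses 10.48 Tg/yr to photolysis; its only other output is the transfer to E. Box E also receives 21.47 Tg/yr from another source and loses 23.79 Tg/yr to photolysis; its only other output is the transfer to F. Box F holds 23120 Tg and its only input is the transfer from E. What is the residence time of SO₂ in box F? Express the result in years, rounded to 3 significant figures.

Box A: F(A→B) = (60.94 + 36.46) − 23.20 = 74.200 Tg/yr.
Box B: F(B→C) = (74.200 + 55.26) − 70.28 = 59.180 Tg/yr.
Box C: F(C→D) = (59.180 + 5.943) − 25.52 = 39.603 Tg/yr.
Box D: F(D→E) = (39.603 + 24.84) − 10.48 = 53.963 Tg/yr.
Box E: F(E→F) = (53.963 + 21.47) − 23.79 = 51.643 Tg/yr.
Box F throughput = its input = 51.643 Tg/yr; τ = 23120 / 51.643 = 447.7 yr.

448 yr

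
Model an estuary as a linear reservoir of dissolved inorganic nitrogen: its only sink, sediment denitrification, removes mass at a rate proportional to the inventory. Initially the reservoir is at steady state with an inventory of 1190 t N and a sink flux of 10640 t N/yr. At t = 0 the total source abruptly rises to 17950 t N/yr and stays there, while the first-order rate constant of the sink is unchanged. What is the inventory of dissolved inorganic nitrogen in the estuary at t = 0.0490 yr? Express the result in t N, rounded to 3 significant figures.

1480 t N

τ = M₀/F₀ = 1190/10640 = 0.1118 yr; rate constant k = 1/τ.
New steady state M_∞ = F₁/k = F₁·τ = 17950 × 0.1118 = 2007.6 t N.
M(t) = M_∞ + (M₀ − M_∞)·e^(−t/τ); t/τ = 0.0490/0.1118 = 0.4381, so e^(−t/τ) = 0.6452.
M(t) = 2007.6 − 817.6 × 0.6452 = 1480.0 t N.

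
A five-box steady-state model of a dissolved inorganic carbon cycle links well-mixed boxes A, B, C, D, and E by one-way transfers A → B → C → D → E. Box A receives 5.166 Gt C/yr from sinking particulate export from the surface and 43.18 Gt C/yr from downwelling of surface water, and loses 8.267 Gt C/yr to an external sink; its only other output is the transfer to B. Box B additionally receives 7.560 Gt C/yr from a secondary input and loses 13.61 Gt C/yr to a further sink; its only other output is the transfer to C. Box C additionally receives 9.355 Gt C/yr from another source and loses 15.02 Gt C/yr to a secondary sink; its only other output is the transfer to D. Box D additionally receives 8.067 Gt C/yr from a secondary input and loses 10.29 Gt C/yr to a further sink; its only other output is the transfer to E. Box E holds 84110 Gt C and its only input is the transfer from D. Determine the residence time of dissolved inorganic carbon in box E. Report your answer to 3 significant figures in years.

3220 yr

Box A: F(A→B) = (5.166 + 43.18) − 8.267 = 40.079 Gt C/yr.
Box B: F(B→C) = (40.079 + 7.560) − 13.61 = 34.029 Gt C/yr.
Box C: F(C→D) = (34.029 + 9.355) − 15.02 = 28.364 Gt C/yr.
Box D: F(D→E) = (28.364 + 8.067) − 10.29 = 26.141 Gt C/yr.
Box E throughput = its input = 26.141 Gt C/yr; τ = 84110 / 26.141 = 3218 yr.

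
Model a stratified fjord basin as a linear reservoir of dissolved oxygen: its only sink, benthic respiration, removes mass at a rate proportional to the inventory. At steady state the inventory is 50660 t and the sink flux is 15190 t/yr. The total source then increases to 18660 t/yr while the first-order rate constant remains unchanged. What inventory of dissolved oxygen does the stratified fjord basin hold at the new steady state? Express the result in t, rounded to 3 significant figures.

Rate constant k = F/M = 15190 / 50660 = 0.2998 yr⁻¹.
At the new steady state, source = k·M_new ⇒ M_new = 18660 / 0.2998 = 62230 t.
(Equivalently M_new = M × F_new/F_old = 50660 × 18660/15190.)

62200 t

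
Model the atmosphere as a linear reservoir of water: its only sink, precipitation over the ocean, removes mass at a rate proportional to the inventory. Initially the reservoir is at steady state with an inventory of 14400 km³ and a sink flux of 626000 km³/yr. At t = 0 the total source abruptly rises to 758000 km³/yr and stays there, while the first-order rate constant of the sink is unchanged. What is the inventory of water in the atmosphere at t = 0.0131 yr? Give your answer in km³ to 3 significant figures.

Residence time τ = M₀/F₀ = 0.02300 yr. The eventual steady state is M_∞ = M₀·(F₁/F₀) = 14400 × 758000/626000 = 17436 km³.
The anomaly ΔM(t) = M(t) − M_∞ decays as ΔM₀·e^(−t/τ) with ΔM₀ = 14400 − 17436 = −3036 km³.
At t = 0.0131 yr, e^(−t/τ) = e^(−0.5695) = 0.5658, so ΔM = −1718 km³ and M = 17436 − 1718 = 15718 km³.

15700 km³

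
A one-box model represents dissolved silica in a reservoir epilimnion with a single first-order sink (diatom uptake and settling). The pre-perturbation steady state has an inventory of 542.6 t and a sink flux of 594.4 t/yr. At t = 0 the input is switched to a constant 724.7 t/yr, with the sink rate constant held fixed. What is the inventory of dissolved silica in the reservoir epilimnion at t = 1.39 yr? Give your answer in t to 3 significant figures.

τ = M₀/F₀ = 542.6/594.4 = 0.9129 yr; rate constant k = 1/τ.
New steady state M_∞ = F₁/k = F₁·τ = 724.7 × 0.9129 = 661.54 t.
M(t) = M_∞ + (M₀ − M_∞)·e^(−t/τ); t/τ = 1.39/0.9129 = 1.523, so e^(−t/τ) = 0.2181.
M(t) = 661.54 − 118.9 × 0.2181 = 635.60 t.

636 t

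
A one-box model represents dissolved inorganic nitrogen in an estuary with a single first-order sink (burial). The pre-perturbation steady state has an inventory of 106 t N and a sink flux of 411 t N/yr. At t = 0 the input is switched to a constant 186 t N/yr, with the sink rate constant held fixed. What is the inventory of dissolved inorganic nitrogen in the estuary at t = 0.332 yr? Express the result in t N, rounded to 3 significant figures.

τ = M₀/F₀ = 106/411 = 0.2579 yr; rate constant k = 1/τ.
New steady state M_∞ = F₁/k = F₁·τ = 186 × 0.2579 = 47.971 t N.
M(t) = M_∞ + (M₀ − M_∞)·e^(−t/τ); t/τ = 0.332/0.2579 = 1.287, so e^(−t/τ) = 0.2760.
M(t) = 47.971 + 58.03 × 0.2760 = 63.988 t N.

64.0 t N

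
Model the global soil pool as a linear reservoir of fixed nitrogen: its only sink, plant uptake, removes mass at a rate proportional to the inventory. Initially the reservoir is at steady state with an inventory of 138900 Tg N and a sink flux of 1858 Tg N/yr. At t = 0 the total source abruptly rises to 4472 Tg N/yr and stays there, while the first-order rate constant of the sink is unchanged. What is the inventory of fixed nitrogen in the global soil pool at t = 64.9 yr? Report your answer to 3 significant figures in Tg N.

252000 Tg N

Residence time τ = M₀/F₀ = 74.76 yr. The eventual steady state is M_∞ = M₀·(F₁/F₀) = 138900 × 4472/1858 = 334320 Tg N.
The anomaly ΔM(t) = M(t) − M_∞ decays as ΔM₀·e^(−t/τ) with ΔM₀ = 138900 − 334320 = −195400 Tg N.
At t = 64.9 yr, e^(−t/τ) = e^(−0.8681) = 0.4197, so ΔM = −82020 Tg N and M = 334320 − 82020 = 252290 Tg N.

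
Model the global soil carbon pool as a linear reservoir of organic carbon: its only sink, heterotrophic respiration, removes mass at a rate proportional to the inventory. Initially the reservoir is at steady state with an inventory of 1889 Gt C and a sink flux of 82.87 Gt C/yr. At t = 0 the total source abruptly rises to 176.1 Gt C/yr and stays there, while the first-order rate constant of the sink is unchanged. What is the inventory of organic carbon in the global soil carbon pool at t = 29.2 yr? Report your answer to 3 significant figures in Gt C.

3420 Gt C

τ = M₀/F₀ = 1889/82.87 = 22.79 yr; rate constant k = 1/τ.
New steady state M_∞ = F₁/k = F₁·τ = 176.1 × 22.79 = 4014.2 Gt C.
M(t) = M_∞ + (M₀ − M_∞)·e^(−t/τ); t/τ = 29.2/22.79 = 1.281, so e^(−t/τ) = 0.2778.
M(t) = 4014.2 − 2125 × 0.2778 = 3423.9 Gt C.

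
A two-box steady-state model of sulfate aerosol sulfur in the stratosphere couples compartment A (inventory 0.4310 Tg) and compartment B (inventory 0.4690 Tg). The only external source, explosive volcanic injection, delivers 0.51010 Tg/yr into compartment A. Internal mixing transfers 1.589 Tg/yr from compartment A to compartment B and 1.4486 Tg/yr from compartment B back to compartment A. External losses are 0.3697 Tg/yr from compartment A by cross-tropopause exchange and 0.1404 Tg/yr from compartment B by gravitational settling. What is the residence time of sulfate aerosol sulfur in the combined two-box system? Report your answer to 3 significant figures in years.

1.76 yr

For the system as a whole, the A↔B exchange is internal and contributes nothing to the throughput; only the external sinks remove mass.
M_total = 0.4310 + 0.4690 = 0.90000 Tg.
ΣF_external_out = 0.3697 + 0.1404 = 0.51010 Tg/yr.
τ = M_total / ΣF_ext = 0.90000 / 0.51010 = 1.764 yr.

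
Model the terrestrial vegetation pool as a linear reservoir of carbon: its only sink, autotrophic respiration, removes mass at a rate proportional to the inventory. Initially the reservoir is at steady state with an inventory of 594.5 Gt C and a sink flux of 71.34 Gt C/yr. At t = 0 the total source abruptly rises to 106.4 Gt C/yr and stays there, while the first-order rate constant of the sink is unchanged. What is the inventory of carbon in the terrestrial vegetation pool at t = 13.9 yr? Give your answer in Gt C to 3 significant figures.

The sink rate constant is k = F₀/M₀ = 71.34/594.5 = 0.1200 yr⁻¹.
Solving dM/dt = F₁ − kM with M(0) = M₀ gives M(t) = F₁/k + (M₀ − F₁/k)·e^(−kt).
F₁/k = 106.4/0.1200 = 886.67 Gt C; kt = 0.1200 × 13.9 = 1.668, e^(−kt) = 0.1886.
M(13.9) = 886.67 + (594.5 − 886.67) × 0.1886 = 886.67 − 55.11 = 831.56 Gt C.

832 Gt C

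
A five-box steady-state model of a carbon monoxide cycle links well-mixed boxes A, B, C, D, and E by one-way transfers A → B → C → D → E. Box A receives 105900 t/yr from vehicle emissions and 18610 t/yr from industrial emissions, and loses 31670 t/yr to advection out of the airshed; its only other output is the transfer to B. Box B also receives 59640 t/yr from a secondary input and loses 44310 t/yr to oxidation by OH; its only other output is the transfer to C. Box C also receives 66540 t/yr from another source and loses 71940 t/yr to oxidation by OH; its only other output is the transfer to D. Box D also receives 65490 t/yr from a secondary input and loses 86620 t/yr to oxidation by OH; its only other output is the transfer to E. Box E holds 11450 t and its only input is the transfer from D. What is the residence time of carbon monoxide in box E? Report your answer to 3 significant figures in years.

Box A: F(A→B) = (105900 + 18610) − 31670 = 92840 t/yr.
Box B: F(B→C) = (92840 + 59640) − 44310 = 108170 t/yr.
Box C: F(C→D) = (108170 + 66540) − 71940 = 102770 t/yr.
Box D: F(D→E) = (102770 + 65490) − 86620 = 81640 t/yr.
Box E throughput = its input = 81640 t/yr; τ = 11450 / 81640 = 0.1402 yr.

0.140 yr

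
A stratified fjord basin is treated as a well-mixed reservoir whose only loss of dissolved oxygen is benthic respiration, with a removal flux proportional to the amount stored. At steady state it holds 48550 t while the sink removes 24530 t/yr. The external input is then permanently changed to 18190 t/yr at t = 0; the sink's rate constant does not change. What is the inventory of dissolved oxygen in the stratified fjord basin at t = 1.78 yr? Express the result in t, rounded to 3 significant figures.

The sink rate constant is k = F₀/M₀ = 24530/48550 = 0.5053 yr⁻¹.
Solving dM/dt = F₁ − kM with M(0) = M₀ gives M(t) = F₁/k + (M₀ − F₁/k)·e^(−kt).
F₁/k = 18190/0.5053 = 36002 t; kt = 0.5053 × 1.78 = 0.8993, e^(−kt) = 0.4068.
M(1.78) = 36002 + (48550 − 36002) × 0.4068 = 36002 + 5105 = 41107 t.

41100 t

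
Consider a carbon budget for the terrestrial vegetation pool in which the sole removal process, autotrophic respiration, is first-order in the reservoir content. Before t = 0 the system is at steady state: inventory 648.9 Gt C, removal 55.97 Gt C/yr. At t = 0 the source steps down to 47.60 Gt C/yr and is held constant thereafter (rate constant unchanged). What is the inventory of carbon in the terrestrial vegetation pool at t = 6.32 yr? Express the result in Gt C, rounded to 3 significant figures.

Residence time τ = M₀/F₀ = 11.59 yr. The eventual steady state is M_∞ = M₀·(F₁/F₀) = 648.9 × 47.60/55.97 = 551.86 Gt C.
The anomaly ΔM(t) = M(t) − M_∞ decays as ΔM₀·e^(−t/τ) with ΔM₀ = 648.9 − 551.86 = 97.04 Gt C.
At t = 6.32 yr, e^(−t/τ) = e^(−0.5451) = 0.5798, so ΔM = 56.26 Gt C and M = 551.86 + 56.26 = 608.12 Gt C.

608 Gt C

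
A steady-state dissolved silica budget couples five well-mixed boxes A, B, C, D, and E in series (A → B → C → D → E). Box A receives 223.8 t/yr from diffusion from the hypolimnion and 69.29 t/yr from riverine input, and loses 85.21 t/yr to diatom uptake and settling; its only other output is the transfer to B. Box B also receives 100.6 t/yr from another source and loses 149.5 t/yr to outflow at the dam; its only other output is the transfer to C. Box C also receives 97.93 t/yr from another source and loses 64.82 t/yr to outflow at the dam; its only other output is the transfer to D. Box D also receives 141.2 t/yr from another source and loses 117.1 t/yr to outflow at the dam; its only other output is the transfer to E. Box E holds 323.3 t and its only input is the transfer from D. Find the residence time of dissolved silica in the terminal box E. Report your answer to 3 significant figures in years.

1.50 yr

Box A: F(A→B) = (223.8 + 69.29) − 85.21 = 207.88 t/yr.
Box B: F(B→C) = (207.88 + 100.6) − 149.5 = 158.98 t/yr.
Box C: F(C→D) = (158.98 + 97.93) − 64.82 = 192.09 t/yr.
Box D: F(D→E) = (192.09 + 141.2) − 117.1 = 216.19 t/yr.
Box E throughput = its input = 216.19 t/yr; τ = 323.3 / 216.19 = 1.495 yr.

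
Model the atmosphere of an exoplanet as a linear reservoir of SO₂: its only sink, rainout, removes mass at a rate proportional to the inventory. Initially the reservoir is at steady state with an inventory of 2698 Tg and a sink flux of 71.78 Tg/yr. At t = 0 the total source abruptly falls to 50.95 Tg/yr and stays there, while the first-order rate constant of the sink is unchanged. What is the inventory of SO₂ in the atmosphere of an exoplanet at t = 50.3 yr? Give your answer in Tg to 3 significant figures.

The sink rate constant is k = F₀/M₀ = 71.78/2698 = 0.02660 yr⁻¹.
Solving dM/dt = F₁ − kM with M(0) = M₀ gives M(t) = F₁/k + (M₀ − F₁/k)·e^(−kt).
F₁/k = 50.95/0.02660 = 1915.1 Tg; kt = 0.02660 × 50.3 = 1.338, e^(−kt) = 0.2623.
M(50.3) = 1915.1 + (2698 − 1915.1) × 0.2623 = 1915.1 + 205.4 = 2120.4 Tg.

2120 Tg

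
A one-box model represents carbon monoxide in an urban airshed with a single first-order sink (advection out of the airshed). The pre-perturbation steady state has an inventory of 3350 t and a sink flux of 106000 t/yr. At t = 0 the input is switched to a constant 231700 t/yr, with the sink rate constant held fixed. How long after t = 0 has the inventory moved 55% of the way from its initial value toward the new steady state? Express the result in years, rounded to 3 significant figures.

0.0252 yr

τ = M₀/F₀ = 3350/106000 = 0.03160 yr.
The remaining gap fraction is e^(−t/τ); 55% covered ⇒ e^(−t/τ) = 0.450.
t = −τ ln(0.450) = 0.03160 × 0.7985 = 0.02524 yr.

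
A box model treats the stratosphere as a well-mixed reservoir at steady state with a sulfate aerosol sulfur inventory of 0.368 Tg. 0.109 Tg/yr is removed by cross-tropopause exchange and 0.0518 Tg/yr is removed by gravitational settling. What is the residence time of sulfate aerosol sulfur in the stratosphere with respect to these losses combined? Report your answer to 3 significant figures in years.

2.29 yr

Total removal = 0.1090 + 0.05180 = 0.16080 Tg/yr.
τ = M / ΣF_out = 0.368 / 0.16080 = 2.289 yr.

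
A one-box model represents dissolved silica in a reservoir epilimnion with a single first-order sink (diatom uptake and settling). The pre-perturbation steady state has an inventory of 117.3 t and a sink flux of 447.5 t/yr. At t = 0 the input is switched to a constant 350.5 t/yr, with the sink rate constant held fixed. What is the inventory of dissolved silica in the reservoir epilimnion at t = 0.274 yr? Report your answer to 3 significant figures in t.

101 t

The sink rate constant is k = F₀/M₀ = 447.5/117.3 = 3.815 yr⁻¹.
Solving dM/dt = F₁ − kM with M(0) = M₀ gives M(t) = F₁/k + (M₀ − F₁/k)·e^(−kt).
F₁/k = 350.5/3.815 = 91.874 t; kt = 3.815 × 0.274 = 1.045, e^(−kt) = 0.3516.
M(0.274) = 91.874 + (117.3 − 91.874) × 0.3516 = 91.874 + 8.939 = 100.81 t.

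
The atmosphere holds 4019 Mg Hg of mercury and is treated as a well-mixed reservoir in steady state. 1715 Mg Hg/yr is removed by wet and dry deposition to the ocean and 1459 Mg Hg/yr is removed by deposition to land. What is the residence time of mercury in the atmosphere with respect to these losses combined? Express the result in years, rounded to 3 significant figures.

1.27 yr

Total removal = 1715 + 1459 = 3174.0 Mg Hg/yr.
τ = M / ΣF_out = 4019 / 3174.0 = 1.266 yr.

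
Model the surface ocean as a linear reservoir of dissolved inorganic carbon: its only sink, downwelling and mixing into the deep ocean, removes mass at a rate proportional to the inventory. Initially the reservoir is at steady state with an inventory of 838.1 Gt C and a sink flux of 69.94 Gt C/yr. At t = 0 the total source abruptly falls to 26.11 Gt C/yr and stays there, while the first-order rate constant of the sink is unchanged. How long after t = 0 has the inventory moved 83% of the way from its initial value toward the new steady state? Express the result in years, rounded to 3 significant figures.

21.2 yr

τ = M₀/F₀ = 838.1/69.94 = 11.98 yr.
The remaining gap fraction is e^(−t/τ); 83% covered ⇒ e^(−t/τ) = 0.170.
t = −τ ln(0.170) = 11.98 × 1.772 = 21.23 yr.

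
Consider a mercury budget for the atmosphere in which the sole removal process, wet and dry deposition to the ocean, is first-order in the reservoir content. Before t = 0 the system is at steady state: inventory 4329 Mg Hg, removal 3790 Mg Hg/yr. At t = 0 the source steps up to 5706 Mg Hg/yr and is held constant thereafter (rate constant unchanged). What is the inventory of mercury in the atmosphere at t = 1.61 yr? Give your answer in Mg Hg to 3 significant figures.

The sink rate constant is k = F₀/M₀ = 3790/4329 = 0.8755 yr⁻¹.
Solving dM/dt = F₁ − kM with M(0) = M₀ gives M(t) = F₁/k + (M₀ − F₁/k)·e^(−kt).
F₁/k = 5706/0.8755 = 6517.5 Mg Hg; kt = 0.8755 × 1.61 = 1.410, e^(−kt) = 0.2443.
M(1.61) = 6517.5 + (4329 − 6517.5) × 0.2443 = 6517.5 − 534.5 = 5982.9 Mg Hg.

5980 Mg Hg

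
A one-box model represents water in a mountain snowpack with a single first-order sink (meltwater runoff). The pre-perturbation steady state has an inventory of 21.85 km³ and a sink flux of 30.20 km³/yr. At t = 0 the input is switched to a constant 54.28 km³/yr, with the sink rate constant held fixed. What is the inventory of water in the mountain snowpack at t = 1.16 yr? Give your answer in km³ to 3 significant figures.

35.8 km³

Residence time τ = M₀/F₀ = 0.7235 yr. The eventual steady state is M_∞ = M₀·(F₁/F₀) = 21.85 × 54.28/30.20 = 39.272 km³.
The anomaly ΔM(t) = M(t) − M_∞ decays as ΔM₀·e^(−t/τ) with ΔM₀ = 21.85 − 39.272 = −17.42 km³.
At t = 1.16 yr, e^(−t/τ) = e^(−1.603) = 0.2012, so ΔM = −3.506 km³ and M = 39.272 − 3.506 = 35.766 km³.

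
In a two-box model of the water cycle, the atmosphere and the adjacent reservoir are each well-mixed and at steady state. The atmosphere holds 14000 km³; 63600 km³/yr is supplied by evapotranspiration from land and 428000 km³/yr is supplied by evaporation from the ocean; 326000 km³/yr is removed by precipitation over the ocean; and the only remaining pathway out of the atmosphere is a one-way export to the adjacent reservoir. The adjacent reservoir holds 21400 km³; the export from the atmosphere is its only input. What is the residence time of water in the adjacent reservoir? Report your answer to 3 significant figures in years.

Balance the atmosphere: ΣF_in = 63600 + 428000 = 491600 km³/yr.
Export to the adjacent reservoir = ΣF_in − (326000) = 165600 km³/yr.
At steady state the output of the adjacent reservoir equals its input, 165600 km³/yr.
τ = M / F = 21400 / 165600 = 0.1292 yr.

0.129 yr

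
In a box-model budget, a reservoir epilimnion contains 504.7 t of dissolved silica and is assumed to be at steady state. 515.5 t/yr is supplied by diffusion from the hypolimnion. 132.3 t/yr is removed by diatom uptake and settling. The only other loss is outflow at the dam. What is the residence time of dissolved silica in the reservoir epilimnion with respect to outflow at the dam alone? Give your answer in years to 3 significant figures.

1.32 yr

At steady state ΣF_in = ΣF_out.
ΣF_in = 515.50 t/yr.
Outflow at the dam flux = ΣF_in − (132.3) = 515.50 − 132.3 = 383.2 t/yr.
τ = M / F = 504.7 / 383.2 = 1.317 yr.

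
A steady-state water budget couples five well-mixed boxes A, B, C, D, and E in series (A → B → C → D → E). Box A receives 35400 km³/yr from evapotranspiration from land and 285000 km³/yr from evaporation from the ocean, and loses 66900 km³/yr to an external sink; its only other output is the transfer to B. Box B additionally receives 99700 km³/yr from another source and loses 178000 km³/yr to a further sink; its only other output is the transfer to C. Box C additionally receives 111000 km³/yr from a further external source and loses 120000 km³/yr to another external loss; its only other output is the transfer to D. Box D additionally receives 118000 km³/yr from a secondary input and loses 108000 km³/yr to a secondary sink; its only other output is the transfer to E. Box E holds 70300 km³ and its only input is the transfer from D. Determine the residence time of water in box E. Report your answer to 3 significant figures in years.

0.399 yr

Box A: F(A→B) = (35400 + 285000) − 66900 = 253500 km³/yr.
Box B: F(B→C) = (253500 + 99700) − 178000 = 175200 km³/yr.
Box C: F(C→D) = (175200 + 111000) − 120000 = 166200 km³/yr.
Box D: F(D→E) = (166200 + 118000) − 108000 = 176200 km³/yr.
Box E throughput = its input = 176200 km³/yr; τ = 70300 / 176200 = 0.3990 yr.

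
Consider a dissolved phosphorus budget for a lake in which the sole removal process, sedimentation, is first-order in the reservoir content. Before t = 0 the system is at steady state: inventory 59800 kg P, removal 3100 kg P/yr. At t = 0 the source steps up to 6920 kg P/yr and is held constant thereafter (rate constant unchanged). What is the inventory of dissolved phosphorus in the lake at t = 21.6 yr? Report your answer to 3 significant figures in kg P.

The sink rate constant is k = F₀/M₀ = 3100/59800 = 0.05184 yr⁻¹.
Solving dM/dt = F₁ − kM with M(0) = M₀ gives M(t) = F₁/k + (M₀ − F₁/k)·e^(−kt).
F₁/k = 6920/0.05184 = 133490 kg P; kt = 0.05184 × 21.6 = 1.120, e^(−kt) = 0.3264.
M(21.6) = 133490 + (59800 − 133490) × 0.3264 = 133490 − 24050 = 109440 kg P.

109000 kg P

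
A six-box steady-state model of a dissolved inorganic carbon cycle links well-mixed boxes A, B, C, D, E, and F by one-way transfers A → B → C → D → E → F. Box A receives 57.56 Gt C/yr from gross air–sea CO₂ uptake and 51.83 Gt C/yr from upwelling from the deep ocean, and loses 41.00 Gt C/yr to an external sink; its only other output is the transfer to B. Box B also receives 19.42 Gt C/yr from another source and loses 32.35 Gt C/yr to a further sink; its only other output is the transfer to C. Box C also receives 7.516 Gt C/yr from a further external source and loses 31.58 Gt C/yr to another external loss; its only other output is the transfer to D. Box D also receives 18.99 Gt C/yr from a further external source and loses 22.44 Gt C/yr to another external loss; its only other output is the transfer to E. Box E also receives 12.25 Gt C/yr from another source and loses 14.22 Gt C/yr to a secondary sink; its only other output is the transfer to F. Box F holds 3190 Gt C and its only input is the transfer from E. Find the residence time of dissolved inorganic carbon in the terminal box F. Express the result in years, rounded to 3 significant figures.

Box A: F(A→B) = (57.56 + 51.83) − 41.00 = 68.390 Gt C/yr.
Box B: F(B→C) = (68.390 + 19.42) − 32.35 = 55.460 Gt C/yr.
Box C: F(C→D) = (55.460 + 7.516) − 31.58 = 31.396 Gt C/yr.
Box D: F(D→E) = (31.396 + 18.99) − 22.44 = 27.946 Gt C/yr.
Box E: F(E→F) = (27.946 + 12.25) − 14.22 = 25.976 Gt C/yr.
Box F throughput = its input = 25.976 Gt C/yr; τ = 3190 / 25.976 = 122.8 yr.

123 yr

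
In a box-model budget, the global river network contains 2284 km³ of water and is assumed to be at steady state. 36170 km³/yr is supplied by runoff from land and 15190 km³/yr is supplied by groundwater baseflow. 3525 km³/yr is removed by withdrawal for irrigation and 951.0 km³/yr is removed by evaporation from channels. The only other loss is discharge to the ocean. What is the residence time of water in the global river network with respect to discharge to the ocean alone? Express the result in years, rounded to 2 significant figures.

At steady state ΣF_in = ΣF_out.
ΣF_in = 36170 + 15190 = 51360 km³/yr.
Discharge to the ocean flux = ΣF_in − (3525 + 951.0) = 51360 − 4476 = 46880 km³/yr.
τ = M / F = 2284 / 46880 = 0.04872 yr.

0.049 yr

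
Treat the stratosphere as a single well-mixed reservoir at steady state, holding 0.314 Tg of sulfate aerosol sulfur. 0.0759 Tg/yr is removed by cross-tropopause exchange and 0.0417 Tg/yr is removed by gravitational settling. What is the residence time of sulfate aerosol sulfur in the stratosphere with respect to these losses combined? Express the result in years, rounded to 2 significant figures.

2.7 yr

Total removal = 0.07590 + 0.04170 = 0.11760 Tg/yr.
τ = M / ΣF_out = 0.314 / 0.11760 = 2.670 yr.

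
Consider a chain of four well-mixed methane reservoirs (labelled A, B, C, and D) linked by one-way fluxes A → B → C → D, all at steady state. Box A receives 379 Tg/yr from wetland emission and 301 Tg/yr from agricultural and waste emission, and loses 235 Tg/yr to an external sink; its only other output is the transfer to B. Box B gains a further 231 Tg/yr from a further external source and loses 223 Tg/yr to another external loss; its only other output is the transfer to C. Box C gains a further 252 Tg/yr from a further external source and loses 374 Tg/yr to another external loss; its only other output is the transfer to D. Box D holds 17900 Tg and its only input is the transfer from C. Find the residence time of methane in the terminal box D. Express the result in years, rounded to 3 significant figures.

54.1 yr

Box A: F(A→B) = (379 + 301) − 235 = 445.00 Tg/yr.
Box B: F(B→C) = (445.00 + 231) − 223 = 453.00 Tg/yr.
Box C: F(C→D) = (453.00 + 252) − 374 = 331.00 Tg/yr.
Box D throughput = its input = 331.00 Tg/yr; τ = 17900 / 331.00 = 54.08 yr.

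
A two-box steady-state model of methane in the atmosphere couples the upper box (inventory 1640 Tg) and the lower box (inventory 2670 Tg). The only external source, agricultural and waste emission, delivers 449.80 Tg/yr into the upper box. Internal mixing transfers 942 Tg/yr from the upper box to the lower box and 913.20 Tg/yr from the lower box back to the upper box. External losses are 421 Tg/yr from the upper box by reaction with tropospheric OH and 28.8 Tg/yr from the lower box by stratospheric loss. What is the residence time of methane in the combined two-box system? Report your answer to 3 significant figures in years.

9.58 yr

For the system as a whole, the A↔B exchange is internal and contributes nothing to the throughput; only the external sinks remove mass.
M_total = 1640 + 2670 = 4310.0 Tg.
ΣF_external_out = 421 + 28.8 = 449.80 Tg/yr.
τ = M_total / ΣF_ext = 4310.0 / 449.80 = 9.582 yr.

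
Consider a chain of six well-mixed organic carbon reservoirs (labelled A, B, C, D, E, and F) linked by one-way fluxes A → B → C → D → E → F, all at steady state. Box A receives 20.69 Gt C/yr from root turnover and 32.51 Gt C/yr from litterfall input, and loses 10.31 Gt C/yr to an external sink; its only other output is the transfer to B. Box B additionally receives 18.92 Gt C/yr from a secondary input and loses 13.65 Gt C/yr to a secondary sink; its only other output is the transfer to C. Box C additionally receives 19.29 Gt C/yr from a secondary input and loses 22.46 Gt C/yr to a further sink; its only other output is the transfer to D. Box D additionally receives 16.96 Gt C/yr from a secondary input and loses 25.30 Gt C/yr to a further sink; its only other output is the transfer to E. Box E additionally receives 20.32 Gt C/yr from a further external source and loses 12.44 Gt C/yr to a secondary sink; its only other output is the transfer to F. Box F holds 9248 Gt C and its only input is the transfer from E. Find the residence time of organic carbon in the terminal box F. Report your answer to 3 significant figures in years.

Box A: F(A→B) = (20.69 + 32.51) − 10.31 = 42.890 Gt C/yr.
Box B: F(B→C) = (42.890 + 18.92) − 13.65 = 48.160 Gt C/yr.
Box C: F(C→D) = (48.160 + 19.29) − 22.46 = 44.990 Gt C/yr.
Box D: F(D→E) = (44.990 + 16.96) − 25.30 = 36.650 Gt C/yr.
Box E: F(E→F) = (36.650 + 20.32) − 12.44 = 44.530 Gt C/yr.
Box F throughput = its input = 44.530 Gt C/yr; τ = 9248 / 44.530 = 207.7 yr.

208 yr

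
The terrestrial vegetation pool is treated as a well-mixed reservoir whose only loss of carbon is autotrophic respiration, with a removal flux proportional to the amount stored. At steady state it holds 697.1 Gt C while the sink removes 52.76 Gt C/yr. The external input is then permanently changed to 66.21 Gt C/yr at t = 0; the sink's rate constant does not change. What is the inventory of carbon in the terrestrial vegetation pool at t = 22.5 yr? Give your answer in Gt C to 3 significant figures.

842 Gt C

τ = M₀/F₀ = 697.1/52.76 = 13.21 yr; rate constant k = 1/τ.
New steady state M_∞ = F₁/k = F₁·τ = 66.21 × 13.21 = 874.81 Gt C.
M(t) = M_∞ + (M₀ − M_∞)·e^(−t/τ); t/τ = 22.5/13.21 = 1.703, so e^(−t/τ) = 0.1822.
M(t) = 874.81 − 177.7 × 0.1822 = 842.44 Gt C.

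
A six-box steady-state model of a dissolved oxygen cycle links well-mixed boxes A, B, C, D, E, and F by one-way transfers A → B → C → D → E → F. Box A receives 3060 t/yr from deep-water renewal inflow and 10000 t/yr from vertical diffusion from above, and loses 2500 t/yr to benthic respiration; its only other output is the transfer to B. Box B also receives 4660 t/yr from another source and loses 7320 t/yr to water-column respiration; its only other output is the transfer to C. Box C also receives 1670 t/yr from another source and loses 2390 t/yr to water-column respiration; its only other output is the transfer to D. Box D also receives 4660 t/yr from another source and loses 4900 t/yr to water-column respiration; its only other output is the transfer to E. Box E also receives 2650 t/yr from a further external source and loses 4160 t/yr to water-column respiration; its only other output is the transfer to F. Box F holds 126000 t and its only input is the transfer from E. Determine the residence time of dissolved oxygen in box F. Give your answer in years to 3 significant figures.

Box A: F(A→B) = (3060 + 10000) − 2500 = 10560 t/yr.
Box B: F(B→C) = (10560 + 4660) − 7320 = 7900.0 t/yr.
Box C: F(C→D) = (7900.0 + 1670) − 2390 = 7180.0 t/yr.
Box D: F(D→E) = (7180.0 + 4660) − 4900 = 6940.0 t/yr.
Box E: F(E→F) = (6940.0 + 2650) − 4160 = 5430.0 t/yr.
Box F throughput = its input = 5430.0 t/yr; τ = 126000 / 5430.0 = 23.20 yr.

23.2 yr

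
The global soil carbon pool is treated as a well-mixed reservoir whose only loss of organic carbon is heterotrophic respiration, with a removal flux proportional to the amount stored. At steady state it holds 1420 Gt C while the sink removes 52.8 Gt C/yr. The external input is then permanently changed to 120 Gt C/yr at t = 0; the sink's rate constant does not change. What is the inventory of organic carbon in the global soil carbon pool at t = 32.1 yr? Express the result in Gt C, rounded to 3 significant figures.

2680 Gt C

τ = M₀/F₀ = 1420/52.8 = 26.89 yr; rate constant k = 1/τ.
New steady state M_∞ = F₁/k = F₁·τ = 120 × 26.89 = 3227.3 Gt C.
M(t) = M_∞ + (M₀ − M_∞)·e^(−t/τ); t/τ = 32.1/26.89 = 1.194, so e^(−t/τ) = 0.3031.
M(t) = 3227.3 − 1807 × 0.3031 = 2679.4 Gt C.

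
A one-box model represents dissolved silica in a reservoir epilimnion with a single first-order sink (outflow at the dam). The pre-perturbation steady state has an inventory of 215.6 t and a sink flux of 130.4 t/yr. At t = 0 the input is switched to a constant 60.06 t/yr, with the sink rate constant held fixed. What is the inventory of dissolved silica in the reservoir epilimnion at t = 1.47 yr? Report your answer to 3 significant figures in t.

Residence time τ = M₀/F₀ = 1.653 yr. The eventual steady state is M_∞ = M₀·(F₁/F₀) = 215.6 × 60.06/130.4 = 99.302 t.
The anomaly ΔM(t) = M(t) − M_∞ decays as ΔM₀·e^(−t/τ) with ΔM₀ = 215.6 − 99.302 = 116.3 t.
At t = 1.47 yr, e^(−t/τ) = e^(−0.8891) = 0.4110, so ΔM = 47.80 t and M = 99.302 + 47.80 = 147.10 t.

147 t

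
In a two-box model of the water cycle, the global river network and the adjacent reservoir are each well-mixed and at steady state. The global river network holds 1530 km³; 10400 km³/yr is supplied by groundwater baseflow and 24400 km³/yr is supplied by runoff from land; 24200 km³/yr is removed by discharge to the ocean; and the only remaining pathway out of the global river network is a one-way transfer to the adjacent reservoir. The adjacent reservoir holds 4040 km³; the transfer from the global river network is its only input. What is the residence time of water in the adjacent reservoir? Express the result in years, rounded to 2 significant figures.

Balance the global river network: ΣF_in = 10400 + 24400 = 34800 km³/yr.
Transfer to the adjacent reservoir = ΣF_in − (24200) = 10600 km³/yr.
At steady state the output of the adjacent reservoir equals its input, 10600 km³/yr.
τ = M / F = 4040 / 10600 = 0.3811 yr.

0.38 yr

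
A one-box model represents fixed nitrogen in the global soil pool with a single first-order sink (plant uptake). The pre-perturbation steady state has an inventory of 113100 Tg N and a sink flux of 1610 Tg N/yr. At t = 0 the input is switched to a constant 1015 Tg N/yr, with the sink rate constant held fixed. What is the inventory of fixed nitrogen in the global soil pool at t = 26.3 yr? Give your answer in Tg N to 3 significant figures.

100000 Tg N

τ = M₀/F₀ = 113100/1610 = 70.25 yr; rate constant k = 1/τ.
New steady state M_∞ = F₁/k = F₁·τ = 1015 × 70.25 = 71302 Tg N.
M(t) = M_∞ + (M₀ − M_∞)·e^(−t/τ); t/τ = 26.3/70.25 = 0.3744, so e^(−t/τ) = 0.6877.
M(t) = 71302 + 41800 × 0.6877 = 100050 Tg N.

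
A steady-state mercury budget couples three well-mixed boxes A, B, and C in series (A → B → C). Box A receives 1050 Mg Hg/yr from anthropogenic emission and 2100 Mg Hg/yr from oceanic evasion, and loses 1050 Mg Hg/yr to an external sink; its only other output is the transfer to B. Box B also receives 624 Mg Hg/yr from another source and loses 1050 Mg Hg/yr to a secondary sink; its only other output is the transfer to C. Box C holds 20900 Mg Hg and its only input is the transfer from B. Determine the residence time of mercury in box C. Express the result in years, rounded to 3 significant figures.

12.5 yr

Box A: F(A→B) = (1050 + 2100) − 1050 = 2100.0 Mg Hg/yr.
Box B: F(B→C) = (2100.0 + 624) − 1050 = 1674.0 Mg Hg/yr.
Box C throughput = its input = 1674.0 Mg Hg/yr; τ = 20900 / 1674.0 = 12.49 yr.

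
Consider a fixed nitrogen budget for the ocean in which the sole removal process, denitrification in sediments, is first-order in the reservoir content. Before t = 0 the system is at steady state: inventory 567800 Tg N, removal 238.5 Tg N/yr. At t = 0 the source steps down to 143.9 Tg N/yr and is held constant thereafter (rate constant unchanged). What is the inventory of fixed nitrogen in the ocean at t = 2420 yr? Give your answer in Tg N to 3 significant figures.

τ = M₀/F₀ = 567800/238.5 = 2381 yr; rate constant k = 1/τ.
New steady state M_∞ = F₁/k = F₁·τ = 143.9 × 2381 = 342580 Tg N.
M(t) = M_∞ + (M₀ − M_∞)·e^(−t/τ); t/τ = 2420/2381 = 1.017, so e^(−t/τ) = 0.3619.
M(t) = 342580 + 225200 × 0.3619 = 424080 Tg N.

424000 Tg N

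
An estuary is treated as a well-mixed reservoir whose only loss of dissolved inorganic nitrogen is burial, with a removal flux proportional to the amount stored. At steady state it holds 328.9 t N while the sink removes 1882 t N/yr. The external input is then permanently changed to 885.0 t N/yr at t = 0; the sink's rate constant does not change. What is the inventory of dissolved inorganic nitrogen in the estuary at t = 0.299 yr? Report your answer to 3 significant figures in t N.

186 t N

τ = M₀/F₀ = 328.9/1882 = 0.1748 yr; rate constant k = 1/τ.
New steady state M_∞ = F₁/k = F₁·τ = 885.0 × 0.1748 = 154.66 t N.
M(t) = M_∞ + (M₀ − M_∞)·e^(−t/τ); t/τ = 0.299/0.1748 = 1.711, so e^(−t/τ) = 0.1807.
M(t) = 154.66 + 174.2 × 0.1807 = 186.15 t N.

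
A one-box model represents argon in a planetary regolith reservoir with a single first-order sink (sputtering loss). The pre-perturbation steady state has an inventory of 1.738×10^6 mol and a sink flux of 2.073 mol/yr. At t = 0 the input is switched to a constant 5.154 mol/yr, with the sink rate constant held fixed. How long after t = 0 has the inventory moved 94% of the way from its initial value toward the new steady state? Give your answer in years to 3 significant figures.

2.36×10^6 yr

τ = M₀/F₀ = 1.738×10^6/2.073 = 838400 yr.
The remaining gap fraction is e^(−t/τ); 94% covered ⇒ e^(−t/τ) = 0.0600.
t = −τ ln(0.0600) = 838400 × 2.813 = 2.359×10^6 yr.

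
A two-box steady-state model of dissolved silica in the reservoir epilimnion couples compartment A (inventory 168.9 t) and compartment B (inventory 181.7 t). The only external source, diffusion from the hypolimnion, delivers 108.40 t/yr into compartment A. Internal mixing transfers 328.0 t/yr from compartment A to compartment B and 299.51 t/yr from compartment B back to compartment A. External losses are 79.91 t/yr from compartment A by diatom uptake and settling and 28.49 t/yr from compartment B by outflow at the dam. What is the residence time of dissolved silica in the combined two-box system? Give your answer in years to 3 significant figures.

For the system as a whole, the A↔B exchange is internal and contributes nothing to the throughput; only the external sinks remove mass.
M_total = 168.9 + 181.7 = 350.60 t.
ΣF_external_out = 79.91 + 28.49 = 108.40 t/yr.
τ = M_total / ΣF_ext = 350.60 / 108.40 = 3.234 yr.

3.23 yr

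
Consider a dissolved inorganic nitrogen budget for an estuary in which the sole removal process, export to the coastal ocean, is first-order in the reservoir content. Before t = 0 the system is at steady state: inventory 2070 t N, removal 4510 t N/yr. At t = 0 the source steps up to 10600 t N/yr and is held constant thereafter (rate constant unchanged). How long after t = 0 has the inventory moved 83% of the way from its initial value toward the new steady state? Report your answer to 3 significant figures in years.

τ = M₀/F₀ = 2070/4510 = 0.4590 yr.
The remaining gap fraction is e^(−t/τ); 83% covered ⇒ e^(−t/τ) = 0.170.
t = −τ ln(0.170) = 0.4590 × 1.772 = 0.8133 yr.

0.813 yr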